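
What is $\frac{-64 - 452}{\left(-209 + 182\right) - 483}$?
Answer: $\frac{86}{85} \approx 1.0118$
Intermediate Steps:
$\frac{-64 - 452}{\left(-209 + 182\right) - 483} = - \frac{516}{-27 - 483} = - \frac{516}{-510} = \left(-516\right) \left(- \frac{1}{510}\right) = \frac{86}{85}$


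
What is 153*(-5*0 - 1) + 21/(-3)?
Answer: -160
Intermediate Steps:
153*(-5*0 - 1) + 21/(-3) = 153*(0 - 1) + 21*(-1/3) = 153*(-1) - 7 = -153 - 7 = -160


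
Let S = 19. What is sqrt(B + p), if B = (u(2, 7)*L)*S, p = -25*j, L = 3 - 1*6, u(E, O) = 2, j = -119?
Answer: sqrt(2861) ≈ 53.488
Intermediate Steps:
L = -3 (L = 3 - 6 = -3)
p = 2975 (p = -25*(-119) = 2975)
B = -114 (B = (2*(-3))*19 = -6*19 = -114)
sqrt(B + p) = sqrt(-114 + 2975) = sqrt(2861)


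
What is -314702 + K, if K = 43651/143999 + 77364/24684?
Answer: -93215584522326/296205943 ≈ -3.1470e+5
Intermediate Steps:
K = 1018151660/296205943 (K = 43651*(1/143999) + 77364*(1/24684) = 43651/143999 + 6447/2057 = 1018151660/296205943 ≈ 3.4373)
-314702 + K = -314702 + 1018151660/296205943 = -93215584522326/296205943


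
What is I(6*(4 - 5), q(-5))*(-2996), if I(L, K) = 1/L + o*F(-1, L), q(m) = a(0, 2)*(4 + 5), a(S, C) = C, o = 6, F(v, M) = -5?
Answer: 271138/3 ≈ 90379.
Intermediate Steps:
q(m) = 18 (q(m) = 2*(4 + 5) = 2*9 = 18)
I(L, K) = -30 + 1/L (I(L, K) = 1/L + 6*(-5) = 1/L - 30 = -30 + 1/L)
I(6*(4 - 5), q(-5))*(-2996) = (-30 + 1/(6*(4 - 5)))*(-2996) = (-30 + 1/(6*(-1)))*(-2996) = (-30 + 1/(-6))*(-2996) = (-30 - ⅙)*(-2996) = -181/6*(-2996) = 271138/3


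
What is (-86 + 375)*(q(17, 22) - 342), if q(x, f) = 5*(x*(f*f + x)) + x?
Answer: 12213140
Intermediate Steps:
q(x, f) = x + 5*x*(x + f**2) (q(x, f) = 5*(x*(f**2 + x)) + x = 5*(x*(x + f**2)) + x = 5*x*(x + f**2) + x = x + 5*x*(x + f**2))
(-86 + 375)*(q(17, 22) - 342) = (-86 + 375)*(17*(1 + 5*17 + 5*22**2) - 342) = 289*(17*(1 + 85 + 5*484) - 342) = 289*(17*(1 + 85 + 2420) - 342) = 289*(17*2506 - 342) = 289*(42602 - 342) = 289*42260 = 12213140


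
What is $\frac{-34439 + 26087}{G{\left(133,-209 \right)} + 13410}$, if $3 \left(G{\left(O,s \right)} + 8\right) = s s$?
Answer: $- \frac{25056}{83887} \approx -0.29869$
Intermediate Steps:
$G{\left(O,s \right)} = -8 + \frac{s^{2}}{3}$ ($G{\left(O,s \right)} = -8 + \frac{s s}{3} = -8 + \frac{s^{2}}{3}$)
$\frac{-34439 + 26087}{G{\left(133,-209 \right)} + 13410} = \frac{-34439 + 26087}{\left(-8 + \frac{\left(-209\right)^{2}}{3}\right) + 13410} = - \frac{8352}{\left(-8 + \frac{1}{3} \cdot 43681\right) + 13410} = - \frac{8352}{\left(-8 + \frac{43681}{3}\right) + 13410} = - \frac{8352}{\frac{43657}{3} + 13410} = - \frac{8352}{\frac{83887}{3}} = \left(-8352\right) \frac{3}{83887} = - \frac{25056}{83887}$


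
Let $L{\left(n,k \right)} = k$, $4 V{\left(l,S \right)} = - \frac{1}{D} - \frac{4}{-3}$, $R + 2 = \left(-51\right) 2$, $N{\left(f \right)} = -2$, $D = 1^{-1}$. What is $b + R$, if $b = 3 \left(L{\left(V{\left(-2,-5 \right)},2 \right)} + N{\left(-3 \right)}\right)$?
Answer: $-104$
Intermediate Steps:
$D = 1$
$R = -104$ ($R = -2 - 102 = -104$)
$V{\left(l,S \right)} = \frac{1}{12}$ ($V{\left(l,S \right)} = \frac{- 1^{-1} - \frac{4}{-3}}{4} = \frac{\left(-1\right) 1 - - \frac{4}{3}}{4} = \frac{-1 + \frac{4}{3}}{4} = \frac{1}{4} \cdot \frac{1}{3} = \frac{1}{12}$)
$b = 0$ ($b = 3 \left(2 - 2\right) = 3 \cdot 0 = 0$)
$b + R = 0 - 104 = -104$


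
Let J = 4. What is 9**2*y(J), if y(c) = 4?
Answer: 324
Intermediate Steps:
9**2*y(J) = 9**2*4 = 81*4 = 324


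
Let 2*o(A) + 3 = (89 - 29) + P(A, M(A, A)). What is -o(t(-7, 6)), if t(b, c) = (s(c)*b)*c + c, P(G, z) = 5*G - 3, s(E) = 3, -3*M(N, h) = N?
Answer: 273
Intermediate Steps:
M(N, h) = -N/3
P(G, z) = -3 + 5*G
t(b, c) = c + 3*b*c (t(b, c) = (3*b)*c + c = 3*b*c + c = c + 3*b*c)
o(A) = 27 + 5*A/2 (o(A) = -3/2 + ((89 - 29) + (-3 + 5*A))/2 = -3/2 + (60 + (-3 + 5*A))/2 = -3/2 + (57 + 5*A)/2 = -3/2 + (57/2 + 5*A/2) = 27 + 5*A/2)
-o(t(-7, 6)) = -(27 + 5*(6*(1 + 3*(-7)))/2) = -(27 + 5*(6*(1 - 21))/2) = -(27 + 5*(6*(-20))/2) = -(27 + (5/2)*(-120)) = -(27 - 300) = -1*(-273) = 273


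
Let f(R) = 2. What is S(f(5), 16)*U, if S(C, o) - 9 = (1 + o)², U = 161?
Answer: 47978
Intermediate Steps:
S(C, o) = 9 + (1 + o)²
S(f(5), 16)*U = (9 + (1 + 16)²)*161 = (9 + 17²)*161 = (9 + 289)*161 = 298*161 = 47978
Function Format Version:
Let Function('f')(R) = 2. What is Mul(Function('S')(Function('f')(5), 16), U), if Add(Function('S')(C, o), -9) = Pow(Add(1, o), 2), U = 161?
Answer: 47978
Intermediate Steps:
Function('S')(C, o) = Add(9, Pow(Add(1, o), 2))
Mul(Function('S')(Function('f')(5), 16), U) = Mul(Add(9, Pow(Add(1, 16), 2)), 161) = Mul(Add(9, Pow(17, 2)), 161) = Mul(Add(9, 289), 161) = Mul(298, 161) = 47978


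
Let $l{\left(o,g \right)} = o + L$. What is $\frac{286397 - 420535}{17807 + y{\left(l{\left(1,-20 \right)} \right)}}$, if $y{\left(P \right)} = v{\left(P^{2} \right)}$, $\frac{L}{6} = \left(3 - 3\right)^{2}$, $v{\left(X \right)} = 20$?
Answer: $- \frac{134138}{17827} \approx -7.5244$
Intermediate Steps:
$L = 0$ ($L = 6 \left(3 - 3\right)^{2} = 6 \cdot 0^{2} = 6 \cdot 0 = 0$)
$l{\left(o,g \right)} = o$ ($l{\left(o,g \right)} = o + 0 = o$)
$y{\left(P \right)} = 20$
$\frac{286397 - 420535}{17807 + y{\left(l{\left(1,-20 \right)} \right)}} = \frac{286397 - 420535}{17807 + 20} = - \frac{134138}{17827}$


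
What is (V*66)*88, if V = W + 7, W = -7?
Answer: 0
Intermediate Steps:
V = 0 (V = -7 + 7 = 0)
(V*66)*88 = (0*66)*88 = 0*88 = 0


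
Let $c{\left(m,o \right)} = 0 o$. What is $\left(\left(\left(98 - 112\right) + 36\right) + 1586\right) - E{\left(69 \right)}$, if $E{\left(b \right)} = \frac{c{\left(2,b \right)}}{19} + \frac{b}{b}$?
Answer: $1607$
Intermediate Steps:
$c{\left(m,o \right)} = 0$
$E{\left(b \right)} = 1$ ($E{\left(b \right)} = \frac{0}{19} + \frac{b}{b} = 0 \cdot \frac{1}{19} + 1 = 0 + 1 = 1$)
$\left(\left(\left(98 - 112\right) + 36\right) + 1586\right) - E{\left(69 \right)} = \left(\left(\left(98 - 112\right) + 36\right) + 1586\right) - 1 = \left(\left(-14 + 36\right) + 1586\right) - 1 = \left(22 + 1586\right) - 1 = 1608 - 1 = 1607$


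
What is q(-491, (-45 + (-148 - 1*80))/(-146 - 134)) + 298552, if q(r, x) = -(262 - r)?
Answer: 297799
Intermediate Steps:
q(r, x) = -262 + r
q(-491, (-45 + (-148 - 1*80))/(-146 - 134)) + 298552 = (-262 - 491) + 298552 = -753 + 298552 = 297799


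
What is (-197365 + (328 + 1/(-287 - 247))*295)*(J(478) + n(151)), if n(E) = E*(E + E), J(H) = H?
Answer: -412595443200/89 ≈ -4.6359e+9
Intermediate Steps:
n(E) = 2*E**2 (n(E) = E*(2*E) = 2*E**2)
(-197365 + (328 + 1/(-287 - 247))*295)*(J(478) + n(151)) = (-197365 + (328 + 1/(-287 - 247))*295)*(478 + 2*151**2) = (-197365 + (328 + 1/(-534))*295)*(478 + 2*22801) = (-197365 + (328 - 1/534)*295)*(478 + 45602) = (-197365 + (175151/534)*295)*46080 = (-197365 + 51669545/534)*46080 = -53723365/534*46080 = -412595443200/89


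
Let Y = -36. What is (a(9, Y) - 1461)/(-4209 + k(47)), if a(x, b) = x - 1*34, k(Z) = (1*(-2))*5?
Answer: 1486/4219 ≈ 0.35222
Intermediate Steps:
k(Z) = -10 (k(Z) = -2*5 = -10)
a(x, b) = -34 + x (a(x, b) = x - 34 = -34 + x)
(a(9, Y) - 1461)/(-4209 + k(47)) = ((-34 + 9) - 1461)/(-4209 - 10) = (-25 - 1461)/(-4219) = -1486*(-1/4219) = 1486/4219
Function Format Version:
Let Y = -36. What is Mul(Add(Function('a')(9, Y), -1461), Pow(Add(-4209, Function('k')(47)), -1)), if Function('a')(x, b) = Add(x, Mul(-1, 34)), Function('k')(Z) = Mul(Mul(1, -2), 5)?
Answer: Rational(1486, 4219) ≈ 0.35222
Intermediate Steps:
Function('k')(Z) = -10 (Function('k')(Z) = Mul(-2, 5) = -10)
Function('a')(x, b) = Add(-34, x) (Function('a')(x, b) = Add(x, -34) = Add(-34, x))
Mul(Add(Function('a')(9, Y), -1461), Pow(Add(-4209, Function('k')(47)), -1)) = Mul(Add(Add(-34, 9), -1461), Pow(Add(-4209, -10), -1)) = Mul(Add(-25, -1461), Pow(-4219, -1)) = Mul(-1486, Rational(-1, 4219)) = Rational(1486, 4219)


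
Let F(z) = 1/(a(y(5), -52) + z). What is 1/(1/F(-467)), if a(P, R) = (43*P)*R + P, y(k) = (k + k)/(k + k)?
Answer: -1/2702 ≈ -0.00037010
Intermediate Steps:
y(k) = 1 (y(k) = (2*k)/((2*k)) = (2*k)*(1/(2*k)) = 1)
a(P, R) = P + 43*P*R (a(P, R) = 43*P*R + P = P + 43*P*R)
F(z) = 1/(-2235 + z) (F(z) = 1/(1*(1 + 43*(-52)) + z) = 1/(1*(1 - 2236) + z) = 1/(1*(-2235) + z) = 1/(-2235 + z))
1/(1/F(-467)) = 1/(1/(1/(-2235 - 467))) = 1/(1/(1/(-2702))) = 1/(1/(-1/2702)) = 1/(-2702) = -1/2702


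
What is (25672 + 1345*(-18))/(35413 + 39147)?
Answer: 731/37280 ≈ 0.019608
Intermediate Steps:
(25672 + 1345*(-18))/(35413 + 39147) = (25672 - 24210)/74560 = 1462*(1/74560) = 731/37280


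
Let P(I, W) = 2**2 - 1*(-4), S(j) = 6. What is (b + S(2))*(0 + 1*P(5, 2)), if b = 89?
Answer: 760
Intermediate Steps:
P(I, W) = 8 (P(I, W) = 4 + 4 = 8)
(b + S(2))*(0 + 1*P(5, 2)) = (89 + 6)*(0 + 1*8) = 95*(0 + 8) = 95*8 = 760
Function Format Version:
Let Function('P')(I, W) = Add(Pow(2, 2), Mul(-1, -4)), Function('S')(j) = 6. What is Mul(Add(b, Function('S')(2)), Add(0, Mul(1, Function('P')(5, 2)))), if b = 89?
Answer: 760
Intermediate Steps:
Function('P')(I, W) = 8 (Function('P')(I, W) = Add(4, 4) = 8)
Mul(Add(b, Function('S')(2)), Add(0, Mul(1, Function('P')(5, 2)))) = Mul(Add(89, 6), Add(0, Mul(1, 8))) = Mul(95, Add(0, 8)) = Mul(95, 8) = 760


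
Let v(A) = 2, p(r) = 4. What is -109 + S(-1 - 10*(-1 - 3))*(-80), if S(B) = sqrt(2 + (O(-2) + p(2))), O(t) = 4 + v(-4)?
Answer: -109 - 160*sqrt(3) ≈ -386.13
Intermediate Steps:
O(t) = 6 (O(t) = 4 + 2 = 6)
S(B) = 2*sqrt(3) (S(B) = sqrt(2 + (6 + 4)) = sqrt(2 + 10) = sqrt(12) = 2*sqrt(3))
-109 + S(-1 - 10*(-1 - 3))*(-80) = -109 + (2*sqrt(3))*(-80) = -109 - 160*sqrt(3)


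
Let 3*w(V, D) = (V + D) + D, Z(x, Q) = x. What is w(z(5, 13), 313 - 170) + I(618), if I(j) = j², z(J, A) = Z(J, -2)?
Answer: 382021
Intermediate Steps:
z(J, A) = J
w(V, D) = V/3 + 2*D/3 (w(V, D) = ((V + D) + D)/3 = ((D + V) + D)/3 = (V + 2*D)/3 = V/3 + 2*D/3)
w(z(5, 13), 313 - 170) + I(618) = ((⅓)*5 + 2*(313 - 170)/3) + 618² = (5/3 + (⅔)*143) + 381924 = (5/3 + 286/3) + 381924 = 97 + 381924 = 382021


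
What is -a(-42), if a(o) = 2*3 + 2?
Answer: -8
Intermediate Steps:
a(o) = 8 (a(o) = 6 + 2 = 8)
-a(-42) = -1*8 = -8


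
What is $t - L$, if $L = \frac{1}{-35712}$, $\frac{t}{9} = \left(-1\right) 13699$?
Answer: $- \frac{4402968191}{35712} \approx -1.2329 \cdot 10^{5}$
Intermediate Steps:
$t = -123291$ ($t = 9 \left(\left(-1\right) 13699\right) = 9 \left(-13699\right) = -123291$)
$L = - \frac{1}{35712} \approx -2.8002 \cdot 10^{-5}$
$t - L = -123291 - - \frac{1}{35712} = -123291 + \frac{1}{35712} = - \frac{4402968191}{35712}$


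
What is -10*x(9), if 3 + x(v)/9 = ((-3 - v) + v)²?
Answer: -540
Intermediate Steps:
x(v) = 54 (x(v) = -27 + 9*((-3 - v) + v)² = -27 + 9*(-3)² = -27 + 9*9 = -27 + 81 = 54)
-10*x(9) = -10*54 = -540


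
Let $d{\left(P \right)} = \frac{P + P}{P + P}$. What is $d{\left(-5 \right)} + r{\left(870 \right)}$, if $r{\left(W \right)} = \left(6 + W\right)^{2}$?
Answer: $767377$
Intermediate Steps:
$d{\left(P \right)} = 1$ ($d{\left(P \right)} = \frac{2 P}{2 P} = 2 P \frac{1}{2 P} = 1$)
$d{\left(-5 \right)} + r{\left(870 \right)} = 1 + \left(6 + 870\right)^{2} = 1 + 876^{2} = 1 + 767376 = 767377$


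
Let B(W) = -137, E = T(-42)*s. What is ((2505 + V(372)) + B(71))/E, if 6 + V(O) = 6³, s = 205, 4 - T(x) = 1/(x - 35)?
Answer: 198506/63345 ≈ 3.1337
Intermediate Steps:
T(x) = 4 - 1/(-35 + x) (T(x) = 4 - 1/(x - 35) = 4 - 1/(-35 + x))
V(O) = 210 (V(O) = -6 + 6³ = -6 + 216 = 210)
E = 63345/77 (E = ((-141 + 4*(-42))/(-35 - 42))*205 = ((-141 - 168)/(-77))*205 = -1/77*(-309)*205 = (309/77)*205 = 63345/77 ≈ 822.66)
((2505 + V(372)) + B(71))/E = ((2505 + 210) - 137)/(63345/77) = (2715 - 137)*(77/63345) = 2578*(77/63345) = 198506/63345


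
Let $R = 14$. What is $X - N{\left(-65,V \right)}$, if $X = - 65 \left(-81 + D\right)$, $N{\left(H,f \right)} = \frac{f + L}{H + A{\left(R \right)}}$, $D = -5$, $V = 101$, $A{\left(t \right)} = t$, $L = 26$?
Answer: $\frac{285217}{51} \approx 5592.5$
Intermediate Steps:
$N{\left(H,f \right)} = \frac{26 + f}{14 + H}$ ($N{\left(H,f \right)} = \frac{f + 26}{H + 14} = \frac{26 + f}{14 + H}$)
$X = 5590$ ($X = - 65 \left(-81 - 5\right) = \left(-65\right) \left(-86\right) = 5590$)
$X - N{\left(-65,V \right)} = 5590 - \frac{26 + 101}{14 - 65} = 5590 - \frac{1}{-51} \cdot 127 = 5590 - \left(- \frac{1}{51}\right) 127 = 5590 - - \frac{127}{51} = 5590 + \frac{127}{51} = \frac{285217}{51}$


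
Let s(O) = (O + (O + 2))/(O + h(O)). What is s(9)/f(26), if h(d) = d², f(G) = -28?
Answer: -1/126 ≈ -0.0079365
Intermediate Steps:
s(O) = (2 + 2*O)/(O + O²) (s(O) = (O + (O + 2))/(O + O²) = (O + (2 + O))/(O + O²) = (2 + 2*O)/(O + O²))
s(9)/f(26) = (2/9)/(-28) = -1/(14*9) = -1/28*2/9 = -1/126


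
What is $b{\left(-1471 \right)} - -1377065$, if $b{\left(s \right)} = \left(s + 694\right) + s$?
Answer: $1374817$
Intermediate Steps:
$b{\left(s \right)} = 694 + 2 s$ ($b{\left(s \right)} = \left(694 + s\right) + s = 694 + 2 s$)
$b{\left(-1471 \right)} - -1377065 = \left(694 + 2 \left(-1471\right)\right) - -1377065 = \left(694 - 2942\right) + 1377065 = -2248 + 1377065 = 1374817$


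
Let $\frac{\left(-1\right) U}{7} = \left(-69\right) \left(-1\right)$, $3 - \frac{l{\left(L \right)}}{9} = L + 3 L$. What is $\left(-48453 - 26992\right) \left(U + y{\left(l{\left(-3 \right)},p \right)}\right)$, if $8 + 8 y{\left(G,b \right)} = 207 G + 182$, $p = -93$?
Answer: $- \frac{1829918475}{8} \approx -2.2874 \cdot 10^{8}$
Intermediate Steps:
$l{\left(L \right)} = 27 - 36 L$ ($l{\left(L \right)} = 27 - 9 \left(L + 3 L\right) = 27 - 9 \cdot 4 L = 27 - 36 L$)
$U = -483$ ($U = - 7 \left(\left(-69\right) \left(-1\right)\right) = \left(-7\right) 69 = -483$)
$y{\left(G,b \right)} = \frac{87}{4} + \frac{207 G}{8}$ ($y{\left(G,b \right)} = -1 + \frac{207 G + 182}{8} = -1 + \frac{182 + 207 G}{8} = -1 + \left(\frac{91}{4} + \frac{207 G}{8}\right) = \frac{87}{4} + \frac{207 G}{8}$)
$\left(-48453 - 26992\right) \left(U + y{\left(l{\left(-3 \right)},p \right)}\right) = \left(-48453 - 26992\right) \left(-483 + \left(\frac{87}{4} + \frac{207 \left(27 - -108\right)}{8}\right)\right) = - 75445 \left(-483 + \left(\frac{87}{4} + \frac{207 \left(27 + 108\right)}{8}\right)\right) = - 75445 \left(-483 + \left(\frac{87}{4} + \frac{207}{8} \cdot 135\right)\right) = - 75445 \left(-483 + \left(\frac{87}{4} + \frac{27945}{8}\right)\right) = - 75445 \left(-483 + \frac{28119}{8}\right) = \left(-75445\right) \frac{24255}{8} = - \frac{1829918475}{8}$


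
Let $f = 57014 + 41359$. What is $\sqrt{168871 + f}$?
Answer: $2 \sqrt{66811} \approx 516.96$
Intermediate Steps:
$f = 98373$
$\sqrt{168871 + f} = \sqrt{168871 + 98373} = \sqrt{267244} = 2 \sqrt{66811}$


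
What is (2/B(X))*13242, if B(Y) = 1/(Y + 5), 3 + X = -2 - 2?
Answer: -52968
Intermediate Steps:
X = -7 (X = -3 + (-2 - 2) = -3 - 4 = -7)
B(Y) = 1/(5 + Y)
(2/B(X))*13242 = (2/(1/(5 - 7)))*13242 = (2/(1/(-2)))*13242 = (2/(-½))*13242 = (2*(-2))*13242 = -4*13242 = -52968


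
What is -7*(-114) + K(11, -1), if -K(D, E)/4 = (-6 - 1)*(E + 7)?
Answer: 966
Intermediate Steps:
K(D, E) = 196 + 28*E (K(D, E) = -4*(-6 - 1)*(E + 7) = -(-28)*(7 + E) = -4*(-49 - 7*E) = 196 + 28*E)
-7*(-114) + K(11, -1) = -7*(-114) + (196 + 28*(-1)) = 798 + (196 - 28) = 798 + 168 = 966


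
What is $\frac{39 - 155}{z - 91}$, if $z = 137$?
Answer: $- \frac{58}{23} \approx -2.5217$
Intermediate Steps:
$\frac{39 - 155}{z - 91} = \frac{39 - 155}{137 - 91} = \frac{1}{46} \left(-116\right) = - \frac{58}{23}$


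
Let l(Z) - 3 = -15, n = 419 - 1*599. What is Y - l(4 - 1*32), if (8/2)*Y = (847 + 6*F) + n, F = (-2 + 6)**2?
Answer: 811/4 ≈ 202.75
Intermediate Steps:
n = -180 (n = 419 - 599 = -180)
F = 16 (F = 4**2 = 16)
l(Z) = -12 (l(Z) = 3 - 15 = -12)
Y = 763/4 (Y = ((847 + 6*16) - 180)/4 = ((847 + 96) - 180)/4 = (943 - 180)/4 = (1/4)*763 = 763/4 ≈ 190.75)
Y - l(4 - 1*32) = 763/4 - 1*(-12) = 763/4 + 12 = 811/4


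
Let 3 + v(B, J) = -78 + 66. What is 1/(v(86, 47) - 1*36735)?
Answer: -1/36750 ≈ -2.7211e-5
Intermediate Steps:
v(B, J) = -15 (v(B, J) = -3 + (-78 + 66) = -3 - 12 = -15)
1/(v(86, 47) - 1*36735) = 1/(-15 - 1*36735) = 1/(-15 - 36735) = 1/(-36750) = -1/36750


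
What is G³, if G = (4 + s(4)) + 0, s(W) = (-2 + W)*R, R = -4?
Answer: -64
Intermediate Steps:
s(W) = 8 - 4*W (s(W) = (-2 + W)*(-4) = 8 - 4*W)
G = -4 (G = (4 + (8 - 4*4)) + 0 = (4 + (8 - 16)) + 0 = (4 - 8) + 0 = -4 + 0 = -4)
G³ = (-4)³ = -64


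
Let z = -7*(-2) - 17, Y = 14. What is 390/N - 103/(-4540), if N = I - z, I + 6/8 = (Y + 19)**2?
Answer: 502133/1321140 ≈ 0.38008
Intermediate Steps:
z = -3 (z = 14 - 17 = -3)
I = 4353/4 (I = -3/4 + (14 + 19)**2 = -3/4 + 33**2 = -3/4 + 1089 = 4353/4 ≈ 1088.3)
N = 4365/4 (N = 4353/4 - 1*(-3) = 4353/4 + 3 = 4365/4 ≈ 1091.3)
390/N - 103/(-4540) = 390/(4365/4) - 103/(-4540) = 390*(4/4365) - 103*(-1/4540) = 104/291 + 103/4540 = 502133/1321140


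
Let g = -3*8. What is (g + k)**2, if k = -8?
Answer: 1024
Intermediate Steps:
g = -24
(g + k)**2 = (-24 - 8)**2 = (-32)**2 = 1024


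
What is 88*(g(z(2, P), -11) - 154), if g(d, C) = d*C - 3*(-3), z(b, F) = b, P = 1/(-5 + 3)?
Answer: -14696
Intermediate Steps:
P = -½ (P = 1/(-2) = -½ ≈ -0.50000)
g(d, C) = 9 + C*d (g(d, C) = C*d + 9 = 9 + C*d)
88*(g(z(2, P), -11) - 154) = 88*((9 - 11*2) - 154) = 88*((9 - 22) - 154) = 88*(-13 - 154) = 88*(-167) = -14696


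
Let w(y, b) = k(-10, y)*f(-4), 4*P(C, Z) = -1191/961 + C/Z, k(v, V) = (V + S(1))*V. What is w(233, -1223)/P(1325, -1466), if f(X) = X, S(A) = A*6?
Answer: 1255252695392/3019331 ≈ 4.1574e+5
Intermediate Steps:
S(A) = 6*A
k(v, V) = V*(6 + V) (k(v, V) = (V + 6*1)*V = (V + 6)*V = (6 + V)*V = V*(6 + V))
P(C, Z) = -1191/3844 + C/(4*Z) (P(C, Z) = (-1191/961 + C/Z)/4 = -1191/3844 + C/(4*Z))
w(y, b) = -4*y*(6 + y) (w(y, b) = (y*(6 + y))*(-4) = -4*y*(6 + y))
w(233, -1223)/P(1325, -1466) = (-4*233*(6 + 233))/(-1191/3844 + (¼)*1325/(-1466)) = (-4*233*239)/(-1191/3844 + (¼)*1325*(-1/1466)) = -222748/(-1191/3844 - 1325/5864) = -222748/(-3019331/5635304) = -222748*(-5635304/3019331) = 1255252695392/3019331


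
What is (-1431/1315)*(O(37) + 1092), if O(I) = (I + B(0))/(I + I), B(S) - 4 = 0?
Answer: -115694919/97310 ≈ -1188.9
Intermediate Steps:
B(S) = 4 (B(S) = 4 + 0 = 4)
O(I) = (4 + I)/(2*I) (O(I) = (I + 4)/(I + I) = (4 + I)/((2*I)) = (4 + I)*(1/(2*I)) = (4 + I)/(2*I))
(-1431/1315)*(O(37) + 1092) = (-1431/1315)*((½)*(4 + 37)/37 + 1092) = (-1431*1/1315)*((½)*(1/37)*41 + 1092) = -1431*(41/74 + 1092)/1315 = -1431/1315*80849/74 = -115694919/97310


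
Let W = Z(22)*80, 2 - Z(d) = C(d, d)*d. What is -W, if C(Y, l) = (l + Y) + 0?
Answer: 77280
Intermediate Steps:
C(Y, l) = Y + l (C(Y, l) = (Y + l) + 0 = Y + l)
Z(d) = 2 - 2*d² (Z(d) = 2 - (d + d)*d = 2 - 2*d*d = 2 - 2*d²)
W = -77280 (W = (2 - 2*22²)*80 = (2 - 2*484)*80 = (2 - 968)*80 = -966*80 = -77280)
-W = -1*(-77280) = 77280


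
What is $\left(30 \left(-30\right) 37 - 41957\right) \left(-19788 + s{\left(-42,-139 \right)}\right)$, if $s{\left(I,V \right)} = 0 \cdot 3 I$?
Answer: $1489185516$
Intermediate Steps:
$s{\left(I,V \right)} = 0$ ($s{\left(I,V \right)} = 0 I = 0$)
$\left(30 \left(-30\right) 37 - 41957\right) \left(-19788 + s{\left(-42,-139 \right)}\right) = \left(30 \left(-30\right) 37 - 41957\right) \left(-19788 + 0\right) = \left(\left(-900\right) 37 - 41957\right) \left(-19788\right) = \left(-33300 - 41957\right) \left(-19788\right) = \left(-75257\right) \left(-19788\right) = 1489185516$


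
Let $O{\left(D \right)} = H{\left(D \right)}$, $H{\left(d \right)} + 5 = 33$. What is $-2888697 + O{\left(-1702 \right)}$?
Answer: $-2888669$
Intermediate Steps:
$H{\left(d \right)} = 28$ ($H{\left(d \right)} = -5 + 33 = 28$)
$O{\left(D \right)} = 28$
$-2888697 + O{\left(-1702 \right)} = -2888697 + 28 = -2888669$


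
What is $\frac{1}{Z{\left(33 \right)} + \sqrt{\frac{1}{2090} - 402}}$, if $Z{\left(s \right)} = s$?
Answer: $\frac{68970}{3116189} - \frac{i \sqrt{1755974110}}{3116189} \approx 0.022133 - 0.013447 i$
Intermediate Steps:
$\frac{1}{Z{\left(33 \right)} + \sqrt{\frac{1}{2090} - 402}} = \frac{1}{33 + \sqrt{\frac{1}{2090} - 402}} = \frac{1}{33 + \sqrt{- \frac{840179}{2090}}} = \frac{1}{33 + \frac{i \sqrt{1755974110}}{2090}}$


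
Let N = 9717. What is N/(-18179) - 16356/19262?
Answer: -242252289/175081949 ≈ -1.3837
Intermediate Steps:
N/(-18179) - 16356/19262 = 9717/(-18179) - 16356/19262 = 9717*(-1/18179) - 16356*1/19262 = -9717/18179 - 8178/9631 = -242252289/175081949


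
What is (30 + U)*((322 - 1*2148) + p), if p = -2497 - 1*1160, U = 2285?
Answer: -12693145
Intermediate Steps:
p = -3657 (p = -2497 - 1160 = -3657)
(30 + U)*((322 - 1*2148) + p) = (30 + 2285)*((322 - 1*2148) - 3657) = 2315*((322 - 2148) - 3657) = 2315*(-1826 - 3657) = 2315*(-5483) = -12693145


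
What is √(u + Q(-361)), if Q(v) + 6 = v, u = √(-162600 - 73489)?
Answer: √(-367 + I*√236089) ≈ 10.998 + 22.09*I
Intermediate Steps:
u = I*√236089 (u = √(-236089) = I*√236089 ≈ 485.89*I)
Q(v) = -6 + v
√(u + Q(-361)) = √(I*√236089 + (-6 - 361)) = √(I*√236089 - 367) = √(-367 + I*√236089)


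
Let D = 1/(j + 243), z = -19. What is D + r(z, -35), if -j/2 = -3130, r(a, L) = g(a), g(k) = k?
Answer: -123556/6503 ≈ -19.000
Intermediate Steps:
r(a, L) = a
j = 6260 (j = -2*(-3130) = 6260)
D = 1/6503 (D = 1/(6260 + 243) = 1/6503 ≈ 0.00015378)
D + r(z, -35) = 1/6503 - 19 = -123556/6503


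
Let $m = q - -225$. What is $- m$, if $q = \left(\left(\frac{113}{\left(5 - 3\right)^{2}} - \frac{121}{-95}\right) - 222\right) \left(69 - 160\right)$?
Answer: $- \frac{6741331}{380} \approx -17740.0$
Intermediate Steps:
$q = \frac{6655831}{380}$ ($q = \left(\left(\frac{113}{2^{2}} - - \frac{121}{95}\right) - 222\right) \left(-91\right) = \left(\left(\frac{113}{4} + \frac{121}{95}\right) - 222\right) \left(-91\right) = \left(\frac{11219}{380} - 222\right) \left(-91\right) = \left(- \frac{73141}{380}\right) \left(-91\right) = \frac{6655831}{380} \approx 17515.0$)
$m = \frac{6741331}{380}$ ($m = \frac{6655831}{380} - -225 = \frac{6655831}{380} + 225 = \frac{6741331}{380} \approx 17740.0$)
$- m = \left(-1\right) \frac{6741331}{380} = - \frac{6741331}{380}$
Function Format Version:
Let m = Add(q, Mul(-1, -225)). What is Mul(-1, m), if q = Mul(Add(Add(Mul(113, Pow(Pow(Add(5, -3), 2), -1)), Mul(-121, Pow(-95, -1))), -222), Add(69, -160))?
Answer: Rational(-6741331, 380) ≈ -17740.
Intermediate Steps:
q = Rational(6655831, 380) (q = Mul(Add(Add(Mul(113, Pow(Pow(2, 2), -1)), Mul(-121, Rational(-1, 95))), -222), -91) = Mul(Add(Add(Mul(113, Pow(4, -1)), Rational(121, 95)), -222), -91) = Mul(Add(Add(Mul(113, Rational(1, 4)), Rational(121, 95)), -222), -91) = Mul(Add(Add(Rational(113, 4), Rational(121, 95)), -222), -91) = Mul(Add(Rational(11219, 380), -222), -91) = Mul(Rational(-73141, 380), -91) = Rational(6655831, 380) ≈ 17515.)
m = Rational(6741331, 380) (m = Add(Rational(6655831, 380), Mul(-1, -225)) = Add(Rational(6655831, 380), 225) = Rational(6741331, 380) ≈ 17740.)
Mul(-1, m) = Mul(-1, Rational(6741331, 380)) = Rational(-6741331, 380)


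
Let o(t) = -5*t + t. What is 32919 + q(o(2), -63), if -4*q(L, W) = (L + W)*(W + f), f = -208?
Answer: 112435/4 ≈ 28109.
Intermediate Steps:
o(t) = -4*t
q(L, W) = -(-208 + W)*(L + W)/4 (q(L, W) = -(L + W)*(W - 208)/4 = -(L + W)*(-208 + W)/4 = -(-208 + W)*(L + W)/4)
32919 + q(o(2), -63) = 32919 + (52*(-4*2) + 52*(-63) - 1/4*(-63)**2 - 1/4*(-4*2)*(-63)) = 32919 + (52*(-8) - 3276 - 1/4*3969 - 1/4*(-8)*(-63)) = 32919 + (-416 - 3276 - 3969/4 - 126) = 32919 - 19241/4 = 112435/4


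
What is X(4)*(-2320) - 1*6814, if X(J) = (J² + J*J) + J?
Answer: -90334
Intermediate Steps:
X(J) = J + 2*J² (X(J) = (J² + J²) + J = 2*J² + J = J + 2*J²)
X(4)*(-2320) - 1*6814 = (4*(1 + 2*4))*(-2320) - 1*6814 = (4*(1 + 8))*(-2320) - 6814 = (4*9)*(-2320) - 6814 = 36*(-2320) - 6814 = -83520 - 6814 = -90334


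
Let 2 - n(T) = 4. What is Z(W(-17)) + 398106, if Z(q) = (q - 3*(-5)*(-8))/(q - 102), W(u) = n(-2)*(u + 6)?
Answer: 15924289/40 ≈ 3.9811e+5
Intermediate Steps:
n(T) = -2 (n(T) = 2 - 1*4 = 2 - 4 = -2)
W(u) = -12 - 2*u (W(u) = -2*(u + 6) = -2*(6 + u) = -12 - 2*u)
Z(q) = (-120 + q)/(-102 + q) (Z(q) = (q + 15*(-8))/(-102 + q) = (q - 120)/(-102 + q) = (-120 + q)/(-102 + q))
Z(W(-17)) + 398106 = (-120 + (-12 - 2*(-17)))/(-102 + (-12 - 2*(-17))) + 398106 = (-120 + (-12 + 34))/(-102 + (-12 + 34)) + 398106 = (-120 + 22)/(-102 + 22) + 398106 = -98/(-80) + 398106 = -1/80*(-98) + 398106 = 49/40 + 398106 = 15924289/40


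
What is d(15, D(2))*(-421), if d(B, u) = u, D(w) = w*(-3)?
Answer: 2526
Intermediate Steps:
D(w) = -3*w
d(15, D(2))*(-421) = -3*2*(-421) = -6*(-421) = 2526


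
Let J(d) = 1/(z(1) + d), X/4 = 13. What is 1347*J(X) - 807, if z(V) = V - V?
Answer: -40617/52 ≈ -781.10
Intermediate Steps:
X = 52 (X = 4*13 = 52)
z(V) = 0
J(d) = 1/d (J(d) = 1/(0 + d) = 1/d)
1347*J(X) - 807 = 1347/52 - 807 = -40617/52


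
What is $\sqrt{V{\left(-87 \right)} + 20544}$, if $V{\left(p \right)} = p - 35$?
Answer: $\sqrt{20422} \approx 142.91$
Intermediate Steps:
$V{\left(p \right)} = -35 + p$
$\sqrt{V{\left(-87 \right)} + 20544} = \sqrt{\left(-35 - 87\right) + 20544} = \sqrt{-122 + 20544} = \sqrt{20422}$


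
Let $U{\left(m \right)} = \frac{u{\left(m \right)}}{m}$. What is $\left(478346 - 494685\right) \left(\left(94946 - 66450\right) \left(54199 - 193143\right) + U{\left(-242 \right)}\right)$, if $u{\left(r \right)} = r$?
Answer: $64691790615597$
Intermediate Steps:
$U{\left(m \right)} = 1$ ($U{\left(m \right)} = \frac{m}{m} = 1$)
$\left(478346 - 494685\right) \left(\left(94946 - 66450\right) \left(54199 - 193143\right) + U{\left(-242 \right)}\right) = \left(478346 - 494685\right) \left(\left(94946 - 66450\right) \left(54199 - 193143\right) + 1\right) = - 16339 \left(28496 \left(-138944\right) + 1\right) = - 16339 \left(-3959348224 + 1\right) = \left(-16339\right) \left(-3959348223\right) = 64691790615597$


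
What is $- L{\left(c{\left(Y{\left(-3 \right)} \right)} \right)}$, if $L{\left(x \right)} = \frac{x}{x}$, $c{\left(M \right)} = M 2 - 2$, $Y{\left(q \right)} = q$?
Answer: $-1$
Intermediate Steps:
$c{\left(M \right)} = -2 + 2 M$ ($c{\left(M \right)} = 2 M - 2 = -2 + 2 M$)
$L{\left(x \right)} = 1$
$- L{\left(c{\left(Y{\left(-3 \right)} \right)} \right)} = \left(-1\right) 1 = -1$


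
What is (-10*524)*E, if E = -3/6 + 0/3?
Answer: 2620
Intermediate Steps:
E = -½ (E = -3*⅙ + 0*(⅓) = -½ + 0 = -½ ≈ -0.50000)
(-10*524)*E = -10*524*(-½) = -5240*(-½) = 2620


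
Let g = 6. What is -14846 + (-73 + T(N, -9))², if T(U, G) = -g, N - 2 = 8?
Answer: -8605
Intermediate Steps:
N = 10 (N = 2 + 8 = 10)
T(U, G) = -6 (T(U, G) = -1*6 = -6)
-14846 + (-73 + T(N, -9))² = -14846 + (-73 - 6)² = -14846 + (-79)² = -14846 + 6241 = -8605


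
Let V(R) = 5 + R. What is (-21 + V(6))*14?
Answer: -140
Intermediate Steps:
(-21 + V(6))*14 = (-21 + (5 + 6))*14 = (-21 + 11)*14 = -10*14 = -140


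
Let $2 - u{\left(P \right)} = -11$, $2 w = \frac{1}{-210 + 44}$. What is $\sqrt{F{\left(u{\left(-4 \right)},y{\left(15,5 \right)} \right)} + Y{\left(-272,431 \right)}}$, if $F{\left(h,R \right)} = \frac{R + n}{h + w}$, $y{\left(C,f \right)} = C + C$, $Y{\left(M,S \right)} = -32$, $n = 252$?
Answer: $\frac{2 i \sqrt{47956910}}{4315} \approx 3.2098 i$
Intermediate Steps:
$y{\left(C,f \right)} = 2 C$
$w = - \frac{1}{332}$ ($w = \frac{1}{2 \left(-210 + 44\right)} = \frac{1}{2 \left(-166\right)} = \frac{1}{2} \left(- \frac{1}{166}\right) = - \frac{1}{332} \approx -0.003012$)
$u{\left(P \right)} = 13$ ($u{\left(P \right)} = 2 - -11 = 2 + 11 = 13$)
$F{\left(h,R \right)} = \frac{252 + R}{- \frac{1}{332} + h}$ ($F{\left(h,R \right)} = \frac{R + 252}{h - \frac{1}{332}} = \frac{252 + R}{- \frac{1}{332} + h}$)
$\sqrt{F{\left(u{\left(-4 \right)},y{\left(15,5 \right)} \right)} + Y{\left(-272,431 \right)}} = \sqrt{\frac{332 \left(252 + 2 \cdot 15\right)}{-1 + 332 \cdot 13} - 32} = \sqrt{\frac{332 \left(252 + 30\right)}{-1 + 4316} - 32} = \sqrt{332 \cdot \frac{1}{4315} \cdot 282 - 32} = \sqrt{\frac{93624}{4315} - 32} = \sqrt{- \frac{44456}{4315}} = \frac{2 i \sqrt{47956910}}{4315}$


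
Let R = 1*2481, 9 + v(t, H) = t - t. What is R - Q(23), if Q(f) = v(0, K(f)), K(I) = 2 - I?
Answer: 2490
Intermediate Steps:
v(t, H) = -9 (v(t, H) = -9 + (t - t) = -9 + 0 = -9)
Q(f) = -9
R = 2481
R - Q(23) = 2481 - 1*(-9) = 2481 + 9 = 2490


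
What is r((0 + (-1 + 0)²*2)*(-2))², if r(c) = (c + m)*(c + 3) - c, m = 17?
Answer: 81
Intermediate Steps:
r(c) = -c + (3 + c)*(17 + c) (r(c) = (c + 17)*(c + 3) - c = (17 + c)*(3 + c) - c = (3 + c)*(17 + c) - c = -c + (3 + c)*(17 + c))
r((0 + (-1 + 0)²*2)*(-2))² = (51 + ((0 + (-1 + 0)²*2)*(-2))² + 19*((0 + (-1 + 0)²*2)*(-2)))² = (51 + ((0 + (-1)²*2)*(-2))² + 19*((0 + (-1)²*2)*(-2)))² = (51 + ((0 + 1*2)*(-2))² + 19*((0 + 1*2)*(-2)))² = (51 + ((0 + 2)*(-2))² + 19*((0 + 2)*(-2)))² = (51 + (2*(-2))² + 19*(2*(-2)))² = (51 + (-4)² + 19*(-4))² = (51 + 16 - 76)² = (-9)² = 81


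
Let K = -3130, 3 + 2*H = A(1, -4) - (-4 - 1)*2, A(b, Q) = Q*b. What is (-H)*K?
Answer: 4695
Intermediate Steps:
H = 3/2 (H = -3/2 + (-4*1 - (-4 - 1)*2)/2 = -3/2 + (-4 - (-5)*2)/2 = -3/2 + (-4 - 1*(-10))/2 = -3/2 + (-4 + 10)/2 = -3/2 + (½)*6 = -3/2 + 3 = 3/2 ≈ 1.5000)
(-H)*K = -1*3/2*(-3130) = -3/2*(-3130) = 4695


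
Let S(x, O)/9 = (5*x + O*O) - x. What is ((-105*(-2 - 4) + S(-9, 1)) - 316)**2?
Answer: 1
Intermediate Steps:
S(x, O) = 9*O**2 + 36*x (S(x, O) = 9*((5*x + O*O) - x) = 9*((5*x + O**2) - x) = 9*((O**2 + 5*x) - x) = 9*(O**2 + 4*x) = 9*O**2 + 36*x)
((-105*(-2 - 4) + S(-9, 1)) - 316)**2 = ((-105*(-2 - 4) + (9*1**2 + 36*(-9))) - 316)**2 = ((-105*(-6) + (9*1 - 324)) - 316)**2 = ((-21*(-30) + (9 - 324)) - 316)**2 = ((630 - 315) - 316)**2 = (315 - 316)**2 = (-1)**2 = 1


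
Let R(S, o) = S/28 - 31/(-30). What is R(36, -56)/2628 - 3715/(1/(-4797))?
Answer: 9834973457887/551880 ≈ 1.7821e+7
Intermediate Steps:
R(S, o) = 31/30 + S/28 (R(S, o) = S*(1/28) - 31*(-1/30) = S/28 + 31/30 = 31/30 + S/28)
R(36, -56)/2628 - 3715/(1/(-4797)) = (31/30 + (1/28)*36)/2628 - 3715/(1/(-4797)) = (31/30 + 9/7)*(1/2628) - 3715/(-1/4797) = (487/210)*(1/2628) - 3715*(-4797) = 487/551880 + 17820855 = 9834973457887/551880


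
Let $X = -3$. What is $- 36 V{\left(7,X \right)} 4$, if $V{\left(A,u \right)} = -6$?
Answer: $864$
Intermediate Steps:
$- 36 V{\left(7,X \right)} 4 = \left(-36\right) \left(-6\right) 4 = 216 \cdot 4 = 864$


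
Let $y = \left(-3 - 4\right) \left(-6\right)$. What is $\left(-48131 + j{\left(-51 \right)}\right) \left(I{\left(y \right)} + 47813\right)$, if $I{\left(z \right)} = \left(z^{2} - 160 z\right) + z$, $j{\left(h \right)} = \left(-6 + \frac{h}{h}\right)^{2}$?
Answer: $-2063699294$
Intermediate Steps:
$j{\left(h \right)} = 25$ ($j{\left(h \right)} = \left(-6 + 1\right)^{2} = \left(-5\right)^{2} = 25$)
$y = 42$ ($y = \left(-7\right) \left(-6\right) = 42$)
$I{\left(z \right)} = z^{2} - 159 z$
$\left(-48131 + j{\left(-51 \right)}\right) \left(I{\left(y \right)} + 47813\right) = \left(-48131 + 25\right) \left(42 \left(-159 + 42\right) + 47813\right) = - 48106 \left(42 \left(-117\right) + 47813\right) = - 48106 \left(-4914 + 47813\right) = \left(-48106\right) 42899 = -2063699294$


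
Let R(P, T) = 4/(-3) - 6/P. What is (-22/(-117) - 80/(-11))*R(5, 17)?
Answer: -364876/19305 ≈ -18.901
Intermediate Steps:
R(P, T) = -4/3 - 6/P (R(P, T) = 4*(-⅓) - 6/P = -4/3 - 6/P)
(-22/(-117) - 80/(-11))*R(5, 17) = (-22/(-117) - 80/(-11))*(-4/3 - 6/5) = (-22*(-1/117) - 80*(-1/11))*(-4/3 - 6*⅕) = (22/117 + 80/11)*(-4/3 - 6/5) = (9602/1287)*(-38/15) = -364876/19305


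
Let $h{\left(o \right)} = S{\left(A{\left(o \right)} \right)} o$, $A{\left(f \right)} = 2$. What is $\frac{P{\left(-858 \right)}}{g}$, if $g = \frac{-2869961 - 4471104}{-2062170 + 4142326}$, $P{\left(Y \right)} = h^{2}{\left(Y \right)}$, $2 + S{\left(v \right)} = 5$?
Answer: $- \frac{13782023654256}{7341065} \approx -1.8774 \cdot 10^{6}$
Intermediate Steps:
$S{\left(v \right)} = 3$ ($S{\left(v \right)} = -2 + 5 = 3$)
$h{\left(o \right)} = 3 o$
$P{\left(Y \right)} = 9 Y^{2}$ ($P{\left(Y \right)} = \left(3 Y\right)^{2} = 9 Y^{2}$)
$g = - \frac{7341065}{2080156} \approx -3.5291$
$\frac{P{\left(-858 \right)}}{g} = \frac{9 \left(-858\right)^{2}}{- \frac{7341065}{2080156}} = 9 \cdot 736164 \left(- \frac{2080156}{7341065}\right) = 6625476 \left(- \frac{2080156}{7341065}\right) = - \frac{13782023654256}{7341065}$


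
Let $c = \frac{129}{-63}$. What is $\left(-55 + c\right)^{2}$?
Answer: $\frac{1435204}{441} \approx 3254.4$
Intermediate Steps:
$c = - \frac{43}{21}$ ($c = 129 \left(- \frac{1}{63}\right) = - \frac{43}{21} \approx -2.0476$)
$\left(-55 + c\right)^{2} = \left(-55 - \frac{43}{21}\right)^{2} = \left(- \frac{1198}{21}\right)^{2} = \frac{1435204}{441}$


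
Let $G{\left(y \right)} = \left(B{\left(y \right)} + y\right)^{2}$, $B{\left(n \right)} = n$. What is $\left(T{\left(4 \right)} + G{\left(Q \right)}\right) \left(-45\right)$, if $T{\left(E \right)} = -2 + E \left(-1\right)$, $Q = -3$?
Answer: $-1350$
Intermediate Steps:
$G{\left(y \right)} = 4 y^{2}$ ($G{\left(y \right)} = \left(y + y\right)^{2} = \left(2 y\right)^{2} = 4 y^{2}$)
$T{\left(E \right)} = -2 - E$
$\left(T{\left(4 \right)} + G{\left(Q \right)}\right) \left(-45\right) = \left(\left(-2 - 4\right) + 4 \left(-3\right)^{2}\right) \left(-45\right) = \left(\left(-2 - 4\right) + 4 \cdot 9\right) \left(-45\right) = \left(-6 + 36\right) \left(-45\right) = 30 \left(-45\right) = -1350$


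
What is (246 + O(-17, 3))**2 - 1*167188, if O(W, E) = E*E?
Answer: -102163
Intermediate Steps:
O(W, E) = E**2
(246 + O(-17, 3))**2 - 1*167188 = (246 + 3**2)**2 - 1*167188 = (246 + 9)**2 - 167188 = 255**2 - 167188 = 65025 - 167188 = -102163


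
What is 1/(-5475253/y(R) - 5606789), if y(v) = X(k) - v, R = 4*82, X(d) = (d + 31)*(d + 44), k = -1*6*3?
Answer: -10/61543143 ≈ -1.6249e-7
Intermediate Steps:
k = -18 (k = -6*3 = -18)
X(d) = (31 + d)*(44 + d)
R = 328
y(v) = 338 - v (y(v) = (1364 + (-18)² + 75*(-18)) - v = (1364 + 324 - 1350) - v = 338 - v)
1/(-5475253/y(R) - 5606789) = 1/(-5475253/(338 - 1*328) - 5606789) = 1/(-5475253/(338 - 328) - 5606789) = 1/(-5475253/10 - 5606789) = 1/(-61543143/10) = -10/61543143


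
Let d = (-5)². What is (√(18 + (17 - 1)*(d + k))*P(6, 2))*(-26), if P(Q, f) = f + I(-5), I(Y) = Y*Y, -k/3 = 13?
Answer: -702*I*√206 ≈ -10076.0*I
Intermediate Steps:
k = -39 (k = -3*13 = -39)
d = 25
I(Y) = Y²
P(Q, f) = 25 + f (P(Q, f) = f + (-5)² = f + 25 = 25 + f)
(√(18 + (17 - 1)*(d + k))*P(6, 2))*(-26) = (√(18 + (17 - 1)*(25 - 39))*(25 + 2))*(-26) = (√(18 + 16*(-14))*27)*(-26) = (√(18 - 224)*27)*(-26) = (√(-206)*27)*(-26) = ((I*√206)*27)*(-26) = (27*I*√206)*(-26) = -702*I*√206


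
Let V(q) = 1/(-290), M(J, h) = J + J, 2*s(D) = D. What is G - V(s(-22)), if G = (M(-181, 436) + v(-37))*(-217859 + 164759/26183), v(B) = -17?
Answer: 626930754836763/7593070 ≈ 8.2566e+7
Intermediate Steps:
s(D) = D/2
M(J, h) = 2*J
V(q) = -1/290
G = 2161830189002/26183 (G = (2*(-181) - 17)*(-217859 + 164759/26183) = (-362 - 17)*(-217859 + 164759*(1/26183)) = -379*(-217859 + 164759/26183) = -379*(-5704037438/26183) = 2161830189002/26183 ≈ 8.2566e+7)
G - V(s(-22)) = 2161830189002/26183 - 1*(-1/290) = 2161830189002/26183 + 1/290 = 626930754836763/7593070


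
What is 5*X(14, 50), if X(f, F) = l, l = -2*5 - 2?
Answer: -60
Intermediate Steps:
l = -12 (l = -10 - 2 = -12)
X(f, F) = -12
5*X(14, 50) = 5*(-12) = -60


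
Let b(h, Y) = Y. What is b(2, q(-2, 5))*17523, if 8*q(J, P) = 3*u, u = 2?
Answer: 52569/4 ≈ 13142.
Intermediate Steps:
q(J, P) = 3/4 (q(J, P) = (3*2)/8 = (1/8)*6 = 3/4)
b(2, q(-2, 5))*17523 = (3/4)*17523 = 52569/4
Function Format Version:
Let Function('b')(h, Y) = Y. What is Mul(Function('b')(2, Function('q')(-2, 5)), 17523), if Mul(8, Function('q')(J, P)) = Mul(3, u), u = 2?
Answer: Rational(52569, 4) ≈ 13142.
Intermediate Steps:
Function('q')(J, P) = Rational(3, 4) (Function('q')(J, P) = Mul(Rational(1, 8), Mul(3, 2)) = Mul(Rational(1, 8), 6) = Rational(3, 4))
Mul(Function('b')(2, Function('q')(-2, 5)), 17523) = Mul(Rational(3, 4), 17523) = Rational(52569, 4)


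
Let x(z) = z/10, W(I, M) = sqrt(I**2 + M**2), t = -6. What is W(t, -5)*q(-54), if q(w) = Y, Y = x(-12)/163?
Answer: -6*sqrt(61)/815 ≈ -0.057499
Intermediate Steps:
x(z) = z/10 (x(z) = z*(1/10) = z/10)
Y = -6/815 (Y = ((1/10)*(-12))/163 = -6/5*1/163 = -6/815 ≈ -0.0073620)
q(w) = -6/815
W(t, -5)*q(-54) = sqrt((-6)**2 + (-5)**2)*(-6/815) = sqrt(36 + 25)*(-6/815) = sqrt(61)*(-6/815) = -6*sqrt(61)/815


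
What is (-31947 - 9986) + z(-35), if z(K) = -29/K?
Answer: -1467626/35 ≈ -41932.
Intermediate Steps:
(-31947 - 9986) + z(-35) = (-31947 - 9986) - 29/(-35) = -41933 - 29*(-1/35) = -41933 + 29/35 = -1467626/35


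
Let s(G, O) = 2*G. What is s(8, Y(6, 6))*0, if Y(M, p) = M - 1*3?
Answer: 0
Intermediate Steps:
Y(M, p) = -3 + M (Y(M, p) = M - 3 = -3 + M)
s(8, Y(6, 6))*0 = (2*8)*0 = 16*0 = 0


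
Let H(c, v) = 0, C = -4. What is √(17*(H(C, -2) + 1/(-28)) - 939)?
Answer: I*√184163/14 ≈ 30.653*I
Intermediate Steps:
√(17*(H(C, -2) + 1/(-28)) - 939) = √(17*(0 + 1/(-28)) - 939) = √(17*(0 - 1/28) - 939) = √(17*(-1/28) - 939) = √(-17/28 - 939) = √(-26309/28) = I*√184163/14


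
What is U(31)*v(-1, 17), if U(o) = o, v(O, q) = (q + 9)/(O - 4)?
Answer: -806/5 ≈ -161.20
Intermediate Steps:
v(O, q) = (9 + q)/(-4 + O)
U(31)*v(-1, 17) = 31*((9 + 17)/(-4 - 1)) = 31*(26/(-5)) = 31*(-⅕*26) = 31*(-26/5) = -806/5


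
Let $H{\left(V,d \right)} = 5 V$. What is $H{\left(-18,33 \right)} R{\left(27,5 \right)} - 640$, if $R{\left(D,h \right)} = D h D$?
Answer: $-328690$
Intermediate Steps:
$R{\left(D,h \right)} = h D^{2}$
$H{\left(-18,33 \right)} R{\left(27,5 \right)} - 640 = 5 \left(-18\right) 5 \cdot 27^{2} - 640 = - 90 \cdot 5 \cdot 729 - 640 = \left(-90\right) 3645 - 640 = -328050 - 640 = -328690$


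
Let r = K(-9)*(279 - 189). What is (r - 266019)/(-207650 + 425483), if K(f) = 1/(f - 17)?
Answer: -1152764/943943 ≈ -1.2212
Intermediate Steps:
K(f) = 1/(-17 + f)
r = -45/13 (r = (279 - 189)/(-17 - 9) = 90/(-26) = -1/26*90 = -45/13 ≈ -3.4615)
(r - 266019)/(-207650 + 425483) = (-45/13 - 266019)/(-207650 + 425483) = -3458292/13/217833 = -3458292/13*1/217833 = -1152764/943943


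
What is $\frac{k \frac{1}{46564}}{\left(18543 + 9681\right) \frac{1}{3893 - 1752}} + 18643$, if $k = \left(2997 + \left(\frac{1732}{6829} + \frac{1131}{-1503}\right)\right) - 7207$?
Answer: $\frac{83826111823660965161}{4496386990604544} \approx 18643.0$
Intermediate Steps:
$k = - \frac{14405501891}{3421329}$ ($k = \left(2997 + \left(1732 \cdot \frac{1}{6829} + 1131 \left(- \frac{1}{1503}\right)\right)\right) - 7207 = \left(2997 + \left(\frac{1732}{6829} - \frac{377}{501}\right)\right) - 7207 = \left(2997 - \frac{1706801}{3421329}\right) - 7207 = \frac{10252016212}{3421329} - 7207 = - \frac{14405501891}{3421329} \approx -4210.5$)
$\frac{k \frac{1}{46564}}{\left(18543 + 9681\right) \frac{1}{3893 - 1752}} + 18643 = \frac{\left(- \frac{14405501891}{3421329}\right) \frac{1}{46564}}{\left(18543 + 9681\right) \frac{1}{3893 - 1752}} + 18643 = \frac{\left(- \frac{14405501891}{3421329}\right) \frac{1}{46564}}{28224 \cdot \frac{1}{2141}} + 18643 = - \frac{14405501891}{159310763556 \cdot 28224 \cdot \frac{1}{2141}} + 18643 = - \frac{14405501891}{159310763556 \cdot \frac{28224}{2141}} + 18643 = \left(- \frac{14405501891}{159310763556}\right) \frac{2141}{28224} + 18643 = - \frac{30842179548631}{4496386990604544} + 18643 = \frac{83826111823660965161}{4496386990604544}$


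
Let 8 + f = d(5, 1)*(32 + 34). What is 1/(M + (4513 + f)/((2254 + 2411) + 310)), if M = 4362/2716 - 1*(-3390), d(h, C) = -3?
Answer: 6756050/22919708881 ≈ 0.00029477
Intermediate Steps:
f = -206 (f = -8 - 3*(32 + 34) = -8 - 3*66 = -8 - 198 = -206)
M = 4605801/1358 (M = 4362*(1/2716) + 3390 = 2181/1358 + 3390 = 4605801/1358 ≈ 3391.6)
1/(M + (4513 + f)/((2254 + 2411) + 310)) = 1/(4605801/1358 + (4513 - 206)/((2254 + 2411) + 310)) = 1/(4605801/1358 + 4307/(4665 + 310)) = 1/(4605801/1358 + 4307/4975) = 1/(22919708881/6756050) = 6756050/22919708881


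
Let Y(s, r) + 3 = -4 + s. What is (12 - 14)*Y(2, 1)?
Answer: 10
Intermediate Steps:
Y(s, r) = -7 + s (Y(s, r) = -3 + (-4 + s) = -7 + s)
(12 - 14)*Y(2, 1) = (12 - 14)*(-7 + 2) = -2*(-5) = 10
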